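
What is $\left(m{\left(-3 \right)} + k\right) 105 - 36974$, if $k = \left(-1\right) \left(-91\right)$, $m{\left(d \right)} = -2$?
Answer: $-27629$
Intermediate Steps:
$k = 91$
$\left(m{\left(-3 \right)} + k\right) 105 - 36974 = \left(-2 + 91\right) 105 - 36974 = 89 \cdot 105 - 36974 = 9345 - 36974 = -27629$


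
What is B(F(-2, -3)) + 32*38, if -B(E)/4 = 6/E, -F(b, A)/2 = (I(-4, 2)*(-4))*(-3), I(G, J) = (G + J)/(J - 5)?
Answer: 2435/2 ≈ 1217.5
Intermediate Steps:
I(G, J) = (G + J)/(-5 + J)
F(b, A) = -16 (F(b, A) = -2*((-4 + 2)/(-5 + 2))*(-4)*(-3) = -2*(-2/(-3))*(-4)*(-3) = -2*-1/3*(-2)*(-4)*(-3) = -2*(2/3)*(-4)*(-3) = -(-16)*(-3)/3 = -2*8 = -16)
B(E) = -24/E
B(F(-2, -3)) + 32*38 = -24/(-16) + 32*38 = -24*(-1/16) + 1216 = 3/2 + 1216 = 2435/2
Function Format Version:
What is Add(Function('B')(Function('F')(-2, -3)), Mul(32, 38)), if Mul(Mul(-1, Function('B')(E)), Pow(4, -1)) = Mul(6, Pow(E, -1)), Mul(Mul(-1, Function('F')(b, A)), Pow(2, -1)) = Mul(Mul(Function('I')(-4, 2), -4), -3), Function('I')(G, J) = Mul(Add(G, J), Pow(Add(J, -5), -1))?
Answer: Rational(2435, 2) ≈ 1217.5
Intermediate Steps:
Function('I')(G, J) = Mul(Pow(Add(-5, J), -1), Add(G, J)) (Function('I')(G, J) = Mul(Add(G, J), Pow(Add(-5, J), -1)) = Mul(Pow(Add(-5, J), -1), Add(G, J)))
Function('F')(b, A) = -16 (Function('F')(b, A) = Mul(-2, Mul(Mul(Mul(Pow(Add(-5, 2), -1), Add(-4, 2)), -4), -3)) = Mul(-2, Mul(Mul(Mul(Pow(-3, -1), -2), -4), -3)) = Mul(-2, Mul(Mul(Mul(Rational(-1, 3), -2), -4), -3)) = Mul(-2, Mul(Mul(Rational(2, 3), -4), -3)) = Mul(-2, Mul(Rational(-8, 3), -3)) = Mul(-2, 8) = -16)
Function('B')(E) = Mul(-24, Pow(E, -1)) (Function('B')(E) = Mul(-4, Mul(6, Pow(E, -1))) = Mul(-24, Pow(E, -1)))
Add(Function('B')(Function('F')(-2, -3)), Mul(32, 38)) = Add(Mul(-24, Pow(-16, -1)), Mul(32, 38)) = Add(Mul(-24, Rational(-1, 16)), 1216) = Add(Rational(3, 2), 1216) = Rational(2435, 2)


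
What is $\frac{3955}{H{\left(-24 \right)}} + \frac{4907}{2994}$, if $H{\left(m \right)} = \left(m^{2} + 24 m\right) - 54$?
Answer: $- \frac{964691}{13473} \approx -71.602$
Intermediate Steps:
$H{\left(m \right)} = -54 + m^{2} + 24 m$
$\frac{3955}{H{\left(-24 \right)}} + \frac{4907}{2994} = \frac{3955}{-54 + \left(-24\right)^{2} + 24 \left(-24\right)} + \frac{4907}{2994} = \frac{3955}{-54 + 576 - 576} + 4907 \cdot \frac{1}{2994} = \frac{3955}{-54} + \frac{4907}{2994} = 3955 \left(- \frac{1}{54}\right) + \frac{4907}{2994} = - \frac{3955}{54} + \frac{4907}{2994} = - \frac{964691}{13473}$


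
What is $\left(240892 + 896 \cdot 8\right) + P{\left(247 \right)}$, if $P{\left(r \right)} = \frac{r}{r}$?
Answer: $248061$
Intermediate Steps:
$P{\left(r \right)} = 1$
$\left(240892 + 896 \cdot 8\right) + P{\left(247 \right)} = \left(240892 + 896 \cdot 8\right) + 1 = \left(240892 + 7168\right) + 1 = 248060 + 1 = 248061$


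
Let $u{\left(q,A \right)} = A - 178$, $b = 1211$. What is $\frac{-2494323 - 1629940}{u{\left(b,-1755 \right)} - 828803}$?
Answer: $\frac{4124263}{830736} \approx 4.9646$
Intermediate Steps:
$u{\left(q,A \right)} = -178 + A$
$\frac{-2494323 - 1629940}{u{\left(b,-1755 \right)} - 828803} = \frac{-2494323 - 1629940}{\left(-178 - 1755\right) - 828803} = - \frac{4124263}{-1933 - 828803} = - \frac{4124263}{-830736} = \left(-4124263\right) \left(- \frac{1}{830736}\right) = \frac{4124263}{830736}$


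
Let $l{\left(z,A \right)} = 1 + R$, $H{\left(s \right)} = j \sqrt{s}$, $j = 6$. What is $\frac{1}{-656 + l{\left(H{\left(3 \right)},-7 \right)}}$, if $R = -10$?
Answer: $- \frac{1}{665} \approx -0.0015038$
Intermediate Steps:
$H{\left(s \right)} = 6 \sqrt{s}$
$l{\left(z,A \right)} = -9$ ($l{\left(z,A \right)} = 1 - 10 = -9$)
$\frac{1}{-656 + l{\left(H{\left(3 \right)},-7 \right)}} = \frac{1}{-656 - 9} = \frac{1}{-665} = - \frac{1}{665}$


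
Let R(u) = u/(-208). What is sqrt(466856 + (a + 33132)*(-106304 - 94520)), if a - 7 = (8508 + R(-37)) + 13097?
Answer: I*sqrt(43973911694)/2 ≈ 1.0485e+5*I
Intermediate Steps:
R(u) = -u/208 (R(u) = u*(-1/208) = -u/208)
a = 4495333/208 (a = 7 + ((8508 - 1/208*(-37)) + 13097) = 7 + ((8508 + 37/208) + 13097) = 7 + (1769701/208 + 13097) = 7 + 4493877/208 = 4495333/208 ≈ 21612.)
sqrt(466856 + (a + 33132)*(-106304 - 94520)) = sqrt(466856 + (4495333/208 + 33132)*(-106304 - 94520)) = sqrt(466856 + (11386789/208)*(-200824)) = sqrt(466856 - 21987889559/2) = sqrt(-21986955847/2) = I*sqrt(43973911694)/2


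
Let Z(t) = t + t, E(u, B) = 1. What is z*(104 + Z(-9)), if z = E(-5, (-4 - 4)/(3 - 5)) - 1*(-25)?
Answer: 2236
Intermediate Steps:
z = 26 (z = 1 - 1*(-25) = 1 + 25 = 26)
Z(t) = 2*t
z*(104 + Z(-9)) = 26*(104 + 2*(-9)) = 26*(104 - 18) = 26*86 = 2236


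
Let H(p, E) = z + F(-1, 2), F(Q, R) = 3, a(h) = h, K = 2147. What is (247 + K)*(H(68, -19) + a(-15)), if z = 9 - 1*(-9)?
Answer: 14364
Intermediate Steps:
z = 18 (z = 9 + 9 = 18)
H(p, E) = 21 (H(p, E) = 18 + 3 = 21)
(247 + K)*(H(68, -19) + a(-15)) = (247 + 2147)*(21 - 15) = 2394*6 = 14364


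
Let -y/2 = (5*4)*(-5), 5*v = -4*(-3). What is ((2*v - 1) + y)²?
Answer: 1038361/25 ≈ 41534.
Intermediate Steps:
v = 12/5 (v = (-4*(-3))/5 = (⅕)*12 = 12/5 ≈ 2.4000)
y = 200 (y = -2*5*4*(-5) = -40*(-5) = -2*(-100) = 200)
((2*v - 1) + y)² = ((2*(12/5) - 1) + 200)² = ((24/5 - 1) + 200)² = (19/5 + 200)² = (1019/5)² = 1038361/25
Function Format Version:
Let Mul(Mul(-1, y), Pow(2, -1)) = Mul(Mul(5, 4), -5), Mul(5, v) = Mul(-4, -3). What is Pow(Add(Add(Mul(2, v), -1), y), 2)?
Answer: Rational(1038361, 25) ≈ 41534.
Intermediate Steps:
v = Rational(12, 5) (v = Mul(Rational(1, 5), Mul(-4, -3)) = Mul(Rational(1, 5), 12) = Rational(12, 5) ≈ 2.4000)
y = 200 (y = Mul(-2, Mul(Mul(5, 4), -5)) = Mul(-2, Mul(20, -5)) = Mul(-2, -100) = 200)
Pow(Add(Add(Mul(2, v), -1), y), 2) = Pow(Add(Add(Mul(2, Rational(12, 5)), -1), 200), 2) = Pow(Add(Add(Rational(24, 5), -1), 200), 2) = Pow(Add(Rational(19, 5), 200), 2) = Pow(Rational(1019, 5), 2) = Rational(1038361, 25)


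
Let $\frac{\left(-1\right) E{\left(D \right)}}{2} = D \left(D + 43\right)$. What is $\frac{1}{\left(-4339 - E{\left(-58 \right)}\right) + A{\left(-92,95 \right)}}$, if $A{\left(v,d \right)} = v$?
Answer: $- \frac{1}{2691} \approx -0.00037161$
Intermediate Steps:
$E{\left(D \right)} = - 2 D \left(43 + D\right)$ ($E{\left(D \right)} = - 2 D \left(D + 43\right) = - 2 D \left(43 + D\right)$)
$\frac{1}{\left(-4339 - E{\left(-58 \right)}\right) + A{\left(-92,95 \right)}} = \frac{1}{\left(-4339 - \left(-2\right) \left(-58\right) \left(43 - 58\right)\right) - 92} = \frac{1}{\left(-4339 - \left(-2\right) \left(-58\right) \left(-15\right)\right) - 92} = \frac{1}{\left(-4339 - -1740\right) - 92} = \frac{1}{\left(-4339 + 1740\right) - 92} = \frac{1}{-2599 - 92} = \frac{1}{-2691} = - \frac{1}{2691}$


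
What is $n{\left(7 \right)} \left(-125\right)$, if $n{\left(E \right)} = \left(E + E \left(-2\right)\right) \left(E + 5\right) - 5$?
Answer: $11125$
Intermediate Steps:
$n{\left(E \right)} = -5 - E \left(5 + E\right)$ ($n{\left(E \right)} = \left(E - 2 E\right) \left(5 + E\right) - 5 = - E \left(5 + E\right) - 5 = -5 - E \left(5 + E\right)$)
$n{\left(7 \right)} \left(-125\right) = \left(-5 - 7^{2} - 35\right) \left(-125\right) = \left(-5 - 49 - 35\right) \left(-125\right) = \left(-89\right) \left(-125\right) = 11125$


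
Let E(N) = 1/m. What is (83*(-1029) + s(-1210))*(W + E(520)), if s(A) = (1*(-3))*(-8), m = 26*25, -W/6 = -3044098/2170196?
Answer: -1415992673223/1970150 ≈ -7.1872e+5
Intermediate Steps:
W = 4566147/542549 (W = -(-18264588)/2170196 = -6*(-1522049/1085098) = 4566147/542549 ≈ 8.4161)
m = 650
s(A) = 24 (s(A) = -3*(-8) = 24)
E(N) = 1/650
(83*(-1029) + s(-1210))*(W + E(520)) = (83*(-1029) + 24)*(4566147/542549 + 1/650) = (-85407 + 24)*(2968538099/352656850) = -85383*2968538099/352656850 = -1415992673223/1970150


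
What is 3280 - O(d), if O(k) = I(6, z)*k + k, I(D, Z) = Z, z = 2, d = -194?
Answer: 3862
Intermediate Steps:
O(k) = 3*k (O(k) = 2*k + k = 3*k)
3280 - O(d) = 3280 - 3*(-194) = 3280 - 1*(-582) = 3280 + 582 = 3862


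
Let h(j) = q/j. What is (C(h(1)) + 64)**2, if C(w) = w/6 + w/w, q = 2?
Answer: 38416/9 ≈ 4268.4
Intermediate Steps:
h(j) = 2/j
C(w) = 1 + w/6 (C(w) = w*(1/6) + 1 = w/6 + 1 = 1 + w/6)
(C(h(1)) + 64)**2 = ((1 + (2/1)/6) + 64)**2 = ((1 + (2*1)/6) + 64)**2 = ((1 + (1/6)*2) + 64)**2 = ((1 + 1/3) + 64)**2 = (4/3 + 64)**2 = (196/3)**2 = 38416/9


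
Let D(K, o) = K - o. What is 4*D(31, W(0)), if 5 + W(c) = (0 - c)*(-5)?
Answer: 144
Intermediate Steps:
W(c) = -5 + 5*c (W(c) = -5 + (0 - c)*(-5) = -5 - c*(-5) = -5 + 5*c)
4*D(31, W(0)) = 4*(31 - (-5 + 5*0)) = 4*(31 - (-5 + 0)) = 4*(31 - 1*(-5)) = 4*(31 + 5) = 4*36 = 144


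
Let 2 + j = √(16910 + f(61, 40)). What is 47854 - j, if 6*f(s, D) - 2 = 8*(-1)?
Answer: 47856 - √16909 ≈ 47726.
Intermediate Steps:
f(s, D) = -1 (f(s, D) = ⅓ + (8*(-1))/6 = ⅓ + (⅙)*(-8) = ⅓ - 4/3 = -1)
j = -2 + √16909 (j = -2 + √(16910 - 1) = -2 + √16909 ≈ 128.03)
47854 - j = 47854 - (-2 + √16909) = 47854 + (2 - √16909) = 47856 - √16909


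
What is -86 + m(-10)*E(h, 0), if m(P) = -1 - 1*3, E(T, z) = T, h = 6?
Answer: -110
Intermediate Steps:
m(P) = -4 (m(P) = -1 - 3 = -4)
-86 + m(-10)*E(h, 0) = -86 - 4*6 = -86 - 24 = -110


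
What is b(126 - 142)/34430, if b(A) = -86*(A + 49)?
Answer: -129/1565 ≈ -0.082428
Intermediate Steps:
b(A) = -4214 - 86*A (b(A) = -86*(49 + A) = -4214 - 86*A)
b(126 - 142)/34430 = (-4214 - 86*(126 - 142))/34430 = (-4214 - 86*(-16))*(1/34430) = (-4214 + 1376)*(1/34430) = -2838*1/34430 = -129/1565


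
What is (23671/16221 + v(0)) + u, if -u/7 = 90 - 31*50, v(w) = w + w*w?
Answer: 165802291/16221 ≈ 10221.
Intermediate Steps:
v(w) = w + w²
u = 10220 (u = -7*(90 - 31*50) = -7*(90 - 1550) = -7*(-1460) = 10220)
(23671/16221 + v(0)) + u = (23671/16221 + 0*(1 + 0)) + 10220 = (23671*(1/16221) + 0*1) + 10220 = (23671/16221 + 0) + 10220 = 23671/16221 + 10220 = 165802291/16221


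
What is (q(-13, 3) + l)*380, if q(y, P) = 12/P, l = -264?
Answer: -98800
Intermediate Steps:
(q(-13, 3) + l)*380 = (12/3 - 264)*380 = (12*(1/3) - 264)*380 = (4 - 264)*380 = -260*380 = -98800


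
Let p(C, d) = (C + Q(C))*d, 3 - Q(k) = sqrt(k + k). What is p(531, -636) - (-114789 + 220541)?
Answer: -445376 + 1908*sqrt(118) ≈ -4.2465e+5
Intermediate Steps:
Q(k) = 3 - sqrt(2)*sqrt(k) (Q(k) = 3 - sqrt(k + k) = 3 - sqrt(2*k) = 3 - sqrt(2)*sqrt(k))
p(C, d) = d*(3 + C - sqrt(2)*sqrt(C)) (p(C, d) = (C + (3 - sqrt(2)*sqrt(C)))*d = (3 + C - sqrt(2)*sqrt(C))*d = d*(3 + C - sqrt(2)*sqrt(C)))
p(531, -636) - (-114789 + 220541) = -636*(3 + 531 - sqrt(2)*sqrt(531)) - (-114789 + 220541) = -636*(3 + 531 - sqrt(2)*3*sqrt(59)) - 1*105752 = -636*(3 + 531 - 3*sqrt(118)) - 105752 = -636*(534 - 3*sqrt(118)) - 105752 = (-339624 + 1908*sqrt(118)) - 105752 = -445376 + 1908*sqrt(118)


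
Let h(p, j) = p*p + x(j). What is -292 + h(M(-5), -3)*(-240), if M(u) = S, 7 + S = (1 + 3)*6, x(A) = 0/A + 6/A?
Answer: -69172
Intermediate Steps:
x(A) = 6/A (x(A) = 0 + 6/A = 6/A)
S = 17 (S = -7 + (1 + 3)*6 = -7 + 4*6 = -7 + 24 = 17)
M(u) = 17
h(p, j) = p² + 6/j (h(p, j) = p*p + 6/j = p² + 6/j)
-292 + h(M(-5), -3)*(-240) = -292 + (17² + 6/(-3))*(-240) = -292 + (289 + 6*(-⅓))*(-240) = -292 + (289 - 2)*(-240) = -292 + 287*(-240) = -292 - 68880 = -69172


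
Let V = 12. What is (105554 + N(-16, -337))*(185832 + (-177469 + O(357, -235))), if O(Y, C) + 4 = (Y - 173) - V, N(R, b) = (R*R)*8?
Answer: 917952662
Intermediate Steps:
N(R, b) = 8*R² (N(R, b) = R²*8 = 8*R²)
O(Y, C) = -189 + Y (O(Y, C) = -4 + ((Y - 173) - 1*12) = -4 + ((-173 + Y) - 12) = -4 + (-185 + Y) = -189 + Y)
(105554 + N(-16, -337))*(185832 + (-177469 + O(357, -235))) = (105554 + 8*(-16)²)*(185832 + (-177469 + (-189 + 357))) = (105554 + 8*256)*(185832 + (-177469 + 168)) = (105554 + 2048)*(185832 - 177301) = 107602*8531 = 917952662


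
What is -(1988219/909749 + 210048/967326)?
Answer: -352391148391/146670643529 ≈ -2.4026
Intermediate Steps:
-(1988219/909749 + 210048/967326) = -(1988219*(1/909749) + 210048*(1/967326)) = -(1988219/909749 + 35008/161221) = -1*352391148391/146670643529 = -352391148391/146670643529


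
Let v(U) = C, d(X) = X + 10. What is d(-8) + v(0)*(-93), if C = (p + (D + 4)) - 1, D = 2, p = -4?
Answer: -91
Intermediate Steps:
d(X) = 10 + X
C = 1 (C = (-4 + (2 + 4)) - 1 = (-4 + 6) - 1 = 2 - 1 = 1)
v(U) = 1
d(-8) + v(0)*(-93) = (10 - 8) + 1*(-93) = 2 - 93 = -91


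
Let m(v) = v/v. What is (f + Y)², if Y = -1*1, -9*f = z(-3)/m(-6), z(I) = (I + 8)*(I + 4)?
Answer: 196/81 ≈ 2.4198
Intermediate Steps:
m(v) = 1
z(I) = (4 + I)*(8 + I) (z(I) = (8 + I)*(4 + I) = (4 + I)*(8 + I))
f = -5/9 (f = -(32 + (-3)² + 12*(-3))/(9*1) = -(32 + 9 - 36)/9 = -5/9 ≈ -0.55556)
Y = -1
(f + Y)² = (-5/9 - 1)² = (-14/9)² = 196/81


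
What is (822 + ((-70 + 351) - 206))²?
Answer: 804609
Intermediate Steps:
(822 + ((-70 + 351) - 206))² = (822 + (281 - 206))² = (822 + 75)² = 897² = 804609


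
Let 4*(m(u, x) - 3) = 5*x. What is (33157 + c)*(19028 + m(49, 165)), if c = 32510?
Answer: 5053009983/4 ≈ 1.2633e+9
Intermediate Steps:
m(u, x) = 3 + 5*x/4 (m(u, x) = 3 + (5*x)/4 = 3 + 5*x/4)
(33157 + c)*(19028 + m(49, 165)) = (33157 + 32510)*(19028 + (3 + (5/4)*165)) = 65667*(19028 + (3 + 825/4)) = 65667*(19028 + 837/4) = 65667*(76949/4) = 5053009983/4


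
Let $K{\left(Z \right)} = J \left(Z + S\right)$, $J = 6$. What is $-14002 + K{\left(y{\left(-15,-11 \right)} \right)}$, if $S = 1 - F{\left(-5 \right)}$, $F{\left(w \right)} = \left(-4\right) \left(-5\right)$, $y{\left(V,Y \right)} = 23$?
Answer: $-13978$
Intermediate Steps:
$F{\left(w \right)} = 20$
$S = -19$ ($S = 1 - 20 = -19$)
$K{\left(Z \right)} = -114 + 6 Z$ ($K{\left(Z \right)} = 6 \left(Z - 19\right) = 6 \left(-19 + Z\right) = -114 + 6 Z$)
$-14002 + K{\left(y{\left(-15,-11 \right)} \right)} = -14002 + \left(-114 + 6 \cdot 23\right) = -14002 + \left(-114 + 138\right) = -14002 + 24 = -13978$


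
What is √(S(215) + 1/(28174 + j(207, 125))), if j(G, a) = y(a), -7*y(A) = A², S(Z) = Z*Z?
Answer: 4*√10585530674279/60531 ≈ 215.00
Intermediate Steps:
S(Z) = Z²
y(A) = -A²/7
j(G, a) = -a²/7
√(S(215) + 1/(28174 + j(207, 125))) = √(215² + 1/(28174 - ⅐*125²)) = √(46225 + 1/(28174 - ⅐*15625)) = √(46225 + 1/(28174 - 15625/7)) = √(46225 + 1/(181593/7)) = √(46225 + 7/181593) = √(8394136432/181593) = 4*√10585530674279/60531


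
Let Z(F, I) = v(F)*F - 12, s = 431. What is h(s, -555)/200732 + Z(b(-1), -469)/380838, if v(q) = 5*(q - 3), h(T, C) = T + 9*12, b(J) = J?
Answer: 14776967/5460455244 ≈ 0.0027062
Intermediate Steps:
h(T, C) = 108 + T (h(T, C) = T + 108 = 108 + T)
v(q) = -15 + 5*q (v(q) = 5*(-3 + q) = -15 + 5*q)
Z(F, I) = -12 + F*(-15 + 5*F) (Z(F, I) = (-15 + 5*F)*F - 12 = F*(-15 + 5*F) - 12 = -12 + F*(-15 + 5*F))
h(s, -555)/200732 + Z(b(-1), -469)/380838 = (108 + 431)/200732 + (-12 + 5*(-1)*(-3 - 1))/380838 = 539*(1/200732) + (-12 + 5*(-1)*(-4))*(1/380838) = 77/28676 + (-12 + 20)*(1/380838) = 77/28676 + 8*(1/380838) = 77/28676 + 4/190419 = 14776967/5460455244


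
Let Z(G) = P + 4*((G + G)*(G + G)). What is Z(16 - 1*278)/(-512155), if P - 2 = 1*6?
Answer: -1098312/512155 ≈ -2.1445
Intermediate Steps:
P = 8 (P = 2 + 1*6 = 2 + 6 = 8)
Z(G) = 8 + 16*G² (Z(G) = 8 + 4*((G + G)*(G + G)) = 8 + 4*((2*G)*(2*G)) = 8 + 4*(4*G²) = 8 + 16*G²)
Z(16 - 1*278)/(-512155) = (8 + 16*(16 - 1*278)²)/(-512155) = (8 + 16*(16 - 278)²)*(-1/512155) = (8 + 16*(-262)²)*(-1/512155) = (8 + 16*68644)*(-1/512155) = (8 + 1098304)*(-1/512155) = 1098312*(-1/512155) = -1098312/512155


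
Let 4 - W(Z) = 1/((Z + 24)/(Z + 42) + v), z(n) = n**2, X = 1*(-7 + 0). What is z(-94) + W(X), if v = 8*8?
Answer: 19951845/2257 ≈ 8840.0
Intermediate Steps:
X = -7 (X = 1*(-7) = -7)
v = 64
W(Z) = 4 - 1/(64 + (24 + Z)/(42 + Z)) (W(Z) = 4 - 1/((Z + 24)/(Z + 42) + 64) = 4 - 1/((24 + Z)/(42 + Z) + 64) = 4 - 1/(64 + (24 + Z)/(42 + Z)))
z(-94) + W(X) = (-94)**2 + (10806 + 259*(-7))/(2712 + 65*(-7)) = 8836 + (10806 - 1813)/(2712 - 455) = 8836 + 8993/2257 = 19951845/2257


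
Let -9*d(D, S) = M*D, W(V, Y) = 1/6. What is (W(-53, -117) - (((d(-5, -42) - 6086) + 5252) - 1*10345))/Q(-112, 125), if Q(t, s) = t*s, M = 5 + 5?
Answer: -1609/2016 ≈ -0.79811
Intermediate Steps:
M = 10
W(V, Y) = ⅙
Q(t, s) = s*t
d(D, S) = -10*D/9
(W(-53, -117) - (((d(-5, -42) - 6086) + 5252) - 1*10345))/Q(-112, 125) = (⅙ - (((-10/9*(-5) - 6086) + 5252) - 1*10345))/((125*(-112))) = (⅙ - (((50/9 - 6086) + 5252) - 10345))/(-14000) = (⅙ - ((-54724/9 + 5252) - 10345))*(-1/14000) = (⅙ - (-7456/9 - 10345))*(-1/14000) = (⅙ - 1*(-100561/9))*(-1/14000) = (⅙ + 100561/9)*(-1/14000) = (201125/18)*(-1/14000) = -1609/2016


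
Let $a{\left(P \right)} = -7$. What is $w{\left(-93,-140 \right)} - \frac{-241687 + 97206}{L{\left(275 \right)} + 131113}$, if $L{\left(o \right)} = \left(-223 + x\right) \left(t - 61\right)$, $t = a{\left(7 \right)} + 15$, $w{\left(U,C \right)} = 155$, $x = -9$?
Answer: $\frac{22372876}{143409} \approx 156.01$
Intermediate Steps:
$t = 8$ ($t = -7 + 15 = 8$)
$L{\left(o \right)} = 12296$ ($L{\left(o \right)} = \left(-223 - 9\right) \left(8 - 61\right) = \left(-232\right) \left(-53\right) = 12296$)
$w{\left(-93,-140 \right)} - \frac{-241687 + 97206}{L{\left(275 \right)} + 131113} = 155 - \frac{-241687 + 97206}{12296 + 131113} = 155 - - \frac{144481}{143409} = 155 + \frac{144481}{143409} = \frac{22372876}{143409}$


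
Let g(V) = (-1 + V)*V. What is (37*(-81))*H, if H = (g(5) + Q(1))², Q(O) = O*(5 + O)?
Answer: -2025972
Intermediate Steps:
g(V) = V*(-1 + V)
H = 676 (H = (5*(-1 + 5) + 1*(5 + 1))² = (5*4 + 1*6)² = (20 + 6)² = 26² = 676)
(37*(-81))*H = (37*(-81))*676 = -2997*676 = -2025972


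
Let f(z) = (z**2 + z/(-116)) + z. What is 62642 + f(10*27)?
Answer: 7876961/58 ≈ 1.3581e+5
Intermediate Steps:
f(z) = z**2 + 115*z/116 (f(z) = (z**2 - z/116) + z = z**2 + 115*z/116)
62642 + f(10*27) = 62642 + (10*27)*(115 + 116*(10*27))/116 = 62642 + (1/116)*270*(115 + 116*270) = 62642 + (1/116)*270*(115 + 31320) = 62642 + (1/116)*270*31435 = 62642 + 4243725/58 = 7876961/58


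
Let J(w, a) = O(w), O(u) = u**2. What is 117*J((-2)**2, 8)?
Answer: 1872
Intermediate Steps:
J(w, a) = w**2
117*J((-2)**2, 8) = 117*((-2)**2)**2 = 117*4**2 = 117*16 = 1872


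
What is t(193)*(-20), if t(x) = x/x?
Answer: -20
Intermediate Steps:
t(x) = 1
t(193)*(-20) = 1*(-20) = -20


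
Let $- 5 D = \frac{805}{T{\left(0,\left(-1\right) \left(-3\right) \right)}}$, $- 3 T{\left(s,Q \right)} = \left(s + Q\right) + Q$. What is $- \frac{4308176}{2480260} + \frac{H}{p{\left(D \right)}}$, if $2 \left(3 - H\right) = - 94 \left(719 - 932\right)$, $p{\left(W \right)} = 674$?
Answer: $- \frac{3465769088}{208961905} \approx -16.586$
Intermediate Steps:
$T{\left(s,Q \right)} = - \frac{2 Q}{3} - \frac{s}{3}$ ($T{\left(s,Q \right)} = - \frac{\left(s + Q\right) + Q}{3} = - \frac{\left(Q + s\right) + Q}{3} = - \frac{s + 2 Q}{3} = - \frac{2 Q}{3} - \frac{s}{3}$)
$D = \frac{161}{2}$ ($D = - \frac{805 \frac{1}{- \frac{2 \left(\left(-1\right) \left(-3\right)\right)}{3} - 0}}{5} = - \frac{805 \frac{1}{\left(- \frac{2}{3}\right) 3 + 0}}{5} = - \frac{805 \frac{1}{-2 + 0}}{5} = - \frac{805 \frac{1}{-2}}{5} = - \frac{805 \left(- \frac{1}{2}\right)}{5} = \left(- \frac{1}{5}\right) \left(- \frac{805}{2}\right) = \frac{161}{2} \approx 80.5$)
$H = -10008$ ($H = 3 - \frac{\left(-94\right) \left(719 - 932\right)}{2} = 3 - \frac{\left(-94\right) \left(-213\right)}{2} = 3 - 10011 = -10008$)
$- \frac{4308176}{2480260} + \frac{H}{p{\left(D \right)}} = - \frac{4308176}{2480260} - \frac{10008}{674} = \left(-4308176\right) \frac{1}{2480260} - \frac{5004}{337} = - \frac{1077044}{620065} - \frac{5004}{337} = - \frac{3465769088}{208961905}$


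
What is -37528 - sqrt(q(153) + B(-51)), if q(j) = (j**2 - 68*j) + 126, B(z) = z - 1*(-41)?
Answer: -37528 - sqrt(13121) ≈ -37643.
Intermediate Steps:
B(z) = 41 + z (B(z) = z + 41 = 41 + z)
q(j) = 126 + j**2 - 68*j
-37528 - sqrt(q(153) + B(-51)) = -37528 - sqrt((126 + 153**2 - 68*153) + (41 - 51)) = -37528 - sqrt((126 + 23409 - 10404) - 10) = -37528 - sqrt(13131 - 10) = -37528 - sqrt(13121)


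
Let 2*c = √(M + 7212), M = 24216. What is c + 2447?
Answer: 2447 + 9*√97 ≈ 2535.6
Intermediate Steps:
c = 9*√97 (c = √(24216 + 7212)/2 = √31428/2 = (18*√97)/2 = 9*√97 ≈ 88.640)
c + 2447 = 9*√97 + 2447 = 2447 + 9*√97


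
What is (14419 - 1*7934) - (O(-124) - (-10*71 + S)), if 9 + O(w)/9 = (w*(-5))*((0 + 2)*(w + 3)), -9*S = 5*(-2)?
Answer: 12205954/9 ≈ 1.3562e+6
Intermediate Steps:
S = 10/9 (S = -5*(-2)/9 = -⅑*(-10) = 10/9 ≈ 1.1111)
O(w) = -81 - 45*w*(6 + 2*w) (O(w) = -81 + 9*((w*(-5))*((0 + 2)*(w + 3))) = -81 + 9*((-5*w)*(2*(3 + w))) = -81 + 9*((-5*w)*(6 + 2*w)) = -81 + 9*(-5*w*(6 + 2*w)) = -81 - 45*w*(6 + 2*w))
(14419 - 1*7934) - (O(-124) - (-10*71 + S)) = (14419 - 1*7934) - ((-81 - 270*(-124) - 90*(-124)²) - (-10*71 + 10/9)) = (14419 - 7934) - ((-81 + 33480 - 90*15376) - (-710 + 10/9)) = 6485 - ((-81 + 33480 - 1383840) - 1*(-6380/9)) = 6485 - (-1350441 + 6380/9) = 6485 - 1*(-12147589/9) = 6485 + 12147589/9 = 12205954/9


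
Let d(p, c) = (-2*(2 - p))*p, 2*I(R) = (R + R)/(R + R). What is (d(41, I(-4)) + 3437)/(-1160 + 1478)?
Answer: 6635/318 ≈ 20.865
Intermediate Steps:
I(R) = ½ (I(R) = ((R + R)/(R + R))/2 = ((2*R)/((2*R)))/2 = ((2*R)*(1/(2*R)))/2 = (½)*1 = ½)
d(p, c) = p*(-4 + 2*p) (d(p, c) = (-4 + 2*p)*p = p*(-4 + 2*p))
(d(41, I(-4)) + 3437)/(-1160 + 1478) = (2*41*(-2 + 41) + 3437)/(-1160 + 1478) = (2*41*39 + 3437)/318 = (3198 + 3437)*(1/318) = 6635*(1/318) = 6635/318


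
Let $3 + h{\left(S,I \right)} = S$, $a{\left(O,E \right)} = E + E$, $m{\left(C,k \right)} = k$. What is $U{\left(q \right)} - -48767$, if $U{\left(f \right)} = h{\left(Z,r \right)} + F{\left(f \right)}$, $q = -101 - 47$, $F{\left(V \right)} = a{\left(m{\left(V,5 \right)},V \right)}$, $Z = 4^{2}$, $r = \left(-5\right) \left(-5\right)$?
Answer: $48484$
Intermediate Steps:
$a{\left(O,E \right)} = 2 E$
$r = 25$
$Z = 16$
$F{\left(V \right)} = 2 V$
$h{\left(S,I \right)} = -3 + S$
$q = -148$ ($q = -101 - 47 = -148$)
$U{\left(f \right)} = 13 + 2 f$ ($U{\left(f \right)} = \left(-3 + 16\right) + 2 f = 13 + 2 f$)
$U{\left(q \right)} - -48767 = \left(13 + 2 \left(-148\right)\right) - -48767 = \left(13 - 296\right) + 48767 = -283 + 48767 = 48484$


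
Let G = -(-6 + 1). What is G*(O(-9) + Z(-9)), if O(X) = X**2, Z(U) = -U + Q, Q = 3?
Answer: 465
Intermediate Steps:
Z(U) = 3 - U (Z(U) = -U + 3 = 3 - U)
G = 5 (G = -1*(-5) = 5)
G*(O(-9) + Z(-9)) = 5*((-9)**2 + (3 - 1*(-9))) = 5*(81 + (3 + 9)) = 5*(81 + 12) = 5*93 = 465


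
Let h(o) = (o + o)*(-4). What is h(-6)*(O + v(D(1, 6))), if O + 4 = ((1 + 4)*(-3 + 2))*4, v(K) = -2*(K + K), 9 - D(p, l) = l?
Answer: -1728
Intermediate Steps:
D(p, l) = 9 - l
v(K) = -4*K
O = -24 (O = -4 + ((1 + 4)*(-3 + 2))*4 = -4 + (5*(-1))*4 = -4 - 5*4 = -4 - 20 = -24)
h(o) = -8*o (h(o) = (2*o)*(-4) = -8*o)
h(-6)*(O + v(D(1, 6))) = (-8*(-6))*(-24 - 4*(9 - 1*6)) = 48*(-24 - 4*(9 - 6)) = 48*(-24 - 4*3) = 48*(-24 - 12) = 48*(-36) = -1728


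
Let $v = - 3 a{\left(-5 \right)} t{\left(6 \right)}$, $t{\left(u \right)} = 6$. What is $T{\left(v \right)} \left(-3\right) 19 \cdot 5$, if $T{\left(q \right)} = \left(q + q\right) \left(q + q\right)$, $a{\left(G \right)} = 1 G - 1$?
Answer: $-13296960$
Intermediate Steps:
$a{\left(G \right)} = -1 + G$ ($a{\left(G \right)} = G - 1 = -1 + G$)
$v = 108$ ($v = - 3 \left(-1 - 5\right) 6 = \left(-3\right) \left(-6\right) 6 = 18 \cdot 6 = 108$)
$T{\left(q \right)} = 4 q^{2}$ ($T{\left(q \right)} = 2 q 2 q = 4 q^{2}$)
$T{\left(v \right)} \left(-3\right) 19 \cdot 5 = 4 \cdot 108^{2} \left(-3\right) 19 \cdot 5 = 4 \cdot 11664 \left(-3\right) 19 \cdot 5 = 46656 \left(-3\right) 19 \cdot 5 = \left(-139968\right) 19 \cdot 5 = \left(-2659392\right) 5 = -13296960$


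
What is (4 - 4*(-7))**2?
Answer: 1024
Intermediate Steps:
(4 - 4*(-7))**2 = (4 + 28)**2 = 32**2 = 1024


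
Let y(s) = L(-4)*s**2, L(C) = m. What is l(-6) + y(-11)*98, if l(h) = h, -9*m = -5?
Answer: 59236/9 ≈ 6581.8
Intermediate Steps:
m = 5/9 (m = -1/9*(-5) = 5/9 ≈ 0.55556)
L(C) = 5/9
y(s) = 5*s**2/9
l(-6) + y(-11)*98 = -6 + ((5/9)*(-11)**2)*98 = -6 + ((5/9)*121)*98 = -6 + (605/9)*98 = -6 + 59290/9 = 59236/9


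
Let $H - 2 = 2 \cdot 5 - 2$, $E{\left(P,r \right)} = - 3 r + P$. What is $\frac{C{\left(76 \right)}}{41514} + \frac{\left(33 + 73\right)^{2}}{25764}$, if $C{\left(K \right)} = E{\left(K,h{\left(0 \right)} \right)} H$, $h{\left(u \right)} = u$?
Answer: $\frac{20251331}{44565279} \approx 0.45442$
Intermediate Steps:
$E{\left(P,r \right)} = P - 3 r$
$H = 10$ ($H = 2 + \left(2 \cdot 5 - 2\right) = 2 + \left(10 - 2\right) = 2 + 8 = 10$)
$C{\left(K \right)} = 10 K$ ($C{\left(K \right)} = \left(K - 0\right) 10 = \left(K + 0\right) 10 = K 10 = 10 K$)
$\frac{C{\left(76 \right)}}{41514} + \frac{\left(33 + 73\right)^{2}}{25764} = \frac{10 \cdot 76}{41514} + \frac{\left(33 + 73\right)^{2}}{25764} = 760 \cdot \frac{1}{41514} + 106^{2} \cdot \frac{1}{25764} = \frac{380}{20757} + 11236 \cdot \frac{1}{25764} = \frac{380}{20757} + \frac{2809}{6441} = \frac{20251331}{44565279}$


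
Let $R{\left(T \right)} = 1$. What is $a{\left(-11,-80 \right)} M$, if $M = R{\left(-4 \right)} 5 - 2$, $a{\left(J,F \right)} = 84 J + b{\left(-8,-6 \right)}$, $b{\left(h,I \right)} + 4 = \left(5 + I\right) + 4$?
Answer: $-2775$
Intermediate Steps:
$b{\left(h,I \right)} = 5 + I$ ($b{\left(h,I \right)} = -4 + \left(\left(5 + I\right) + 4\right) = -4 + \left(9 + I\right) = 5 + I$)
$a{\left(J,F \right)} = -1 + 84 J$ ($a{\left(J,F \right)} = 84 J + \left(5 - 6\right) = 84 J - 1 = -1 + 84 J$)
$M = 3$ ($M = 1 \cdot 5 - 2 = 5 - 2 = 3$)
$a{\left(-11,-80 \right)} M = \left(-1 + 84 \left(-11\right)\right) 3 = \left(-1 - 924\right) 3 = \left(-925\right) 3 = -2775$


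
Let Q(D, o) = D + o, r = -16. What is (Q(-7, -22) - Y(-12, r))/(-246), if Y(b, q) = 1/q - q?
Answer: 719/3936 ≈ 0.18267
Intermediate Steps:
(Q(-7, -22) - Y(-12, r))/(-246) = ((-7 - 22) - (1/(-16) - 1*(-16)))/(-246) = (-29 - (-1/16 + 16))*(-1/246) = (-29 - 1*255/16)*(-1/246) = (-29 - 255/16)*(-1/246) = -719/16*(-1/246) = 719/3936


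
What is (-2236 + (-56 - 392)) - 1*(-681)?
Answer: -2003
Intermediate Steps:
(-2236 + (-56 - 392)) - 1*(-681) = (-2236 - 448) + 681 = -2684 + 681 = -2003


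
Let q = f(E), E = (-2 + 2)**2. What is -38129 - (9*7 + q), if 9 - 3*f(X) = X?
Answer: -38195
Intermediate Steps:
E = 0 (E = 0**2 = 0)
f(X) = 3 - X/3
q = 3 (q = 3 - 1/3*0 = 3 + 0 = 3)
-38129 - (9*7 + q) = -38129 - (9*7 + 3) = -38129 - (63 + 3) = -38129 - 1*66 = -38129 - 66 = -38195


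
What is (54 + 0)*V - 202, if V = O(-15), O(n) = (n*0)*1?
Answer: -202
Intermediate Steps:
O(n) = 0 (O(n) = 0*1 = 0)
V = 0
(54 + 0)*V - 202 = (54 + 0)*0 - 202 = 54*0 - 202 = 0 - 202 = -202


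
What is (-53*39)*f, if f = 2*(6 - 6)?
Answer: 0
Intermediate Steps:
f = 0 (f = 2*0 = 0)
(-53*39)*f = -53*39*0 = -2067*0 = 0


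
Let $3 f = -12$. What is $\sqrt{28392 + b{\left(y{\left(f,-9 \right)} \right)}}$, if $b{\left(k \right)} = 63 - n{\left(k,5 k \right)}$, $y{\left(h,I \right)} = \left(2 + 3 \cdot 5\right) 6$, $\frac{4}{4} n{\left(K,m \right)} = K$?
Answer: $\sqrt{28353} \approx 168.38$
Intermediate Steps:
$f = -4$ ($f = \frac{1}{3} \left(-12\right) = -4$)
$n{\left(K,m \right)} = K$
$y{\left(h,I \right)} = 102$ ($y{\left(h,I \right)} = \left(2 + 15\right) 6 = 17 \cdot 6 = 102$)
$b{\left(k \right)} = 63 - k$
$\sqrt{28392 + b{\left(y{\left(f,-9 \right)} \right)}} = \sqrt{28392 + \left(63 - 102\right)} = \sqrt{28392 - 39} = \sqrt{28353}$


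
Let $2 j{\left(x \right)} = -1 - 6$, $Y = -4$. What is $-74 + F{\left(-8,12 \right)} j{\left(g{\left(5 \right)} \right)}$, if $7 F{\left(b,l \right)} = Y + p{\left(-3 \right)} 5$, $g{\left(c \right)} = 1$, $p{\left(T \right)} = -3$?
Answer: $- \frac{129}{2} \approx -64.5$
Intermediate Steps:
$F{\left(b,l \right)} = - \frac{19}{7}$ ($F{\left(b,l \right)} = \frac{-4 - 15}{7} = \frac{1}{7} \left(-19\right) = - \frac{19}{7}$)
$j{\left(x \right)} = - \frac{7}{2}$ ($j{\left(x \right)} = \frac{-1 - 6}{2} = \frac{1}{2} \left(-7\right) = - \frac{7}{2}$)
$-74 + F{\left(-8,12 \right)} j{\left(g{\left(5 \right)} \right)} = -74 - - \frac{19}{2} = -74 + \frac{19}{2} = - \frac{129}{2}$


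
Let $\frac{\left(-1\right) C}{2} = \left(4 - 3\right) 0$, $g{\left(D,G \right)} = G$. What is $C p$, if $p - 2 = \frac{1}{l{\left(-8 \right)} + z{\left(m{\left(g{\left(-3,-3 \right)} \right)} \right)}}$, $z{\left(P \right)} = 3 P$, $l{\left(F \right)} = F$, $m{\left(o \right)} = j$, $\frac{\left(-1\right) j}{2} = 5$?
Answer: $0$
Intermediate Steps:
$j = -10$ ($j = \left(-2\right) 5 = -10$)
$m{\left(o \right)} = -10$
$C = 0$ ($C = - 2 \left(4 - 3\right) 0 = - 2 \cdot 1 \cdot 0 = \left(-2\right) 0 = 0$)
$p = \frac{75}{38}$ ($p = 2 + \frac{1}{-8 + 3 \left(-10\right)} = 2 + \frac{1}{-8 - 30} = 2 + \frac{1}{-38} = 2 - \frac{1}{38} = \frac{75}{38} \approx 1.9737$)
$C p = 0 \cdot \frac{75}{38} = 0$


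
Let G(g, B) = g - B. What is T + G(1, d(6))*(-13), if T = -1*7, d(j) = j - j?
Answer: -20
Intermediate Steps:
d(j) = 0
T = -7
T + G(1, d(6))*(-13) = -7 + (1 - 1*0)*(-13) = -7 + (1 + 0)*(-13) = -7 + 1*(-13) = -7 - 13 = -20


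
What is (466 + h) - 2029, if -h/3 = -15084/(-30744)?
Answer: -1336059/854 ≈ -1564.5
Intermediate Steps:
h = -1257/854 (h = -(-45252)/(-30744) = -(-45252)*(-1)/30744 = -3*419/854 = -1257/854 ≈ -1.4719)
(466 + h) - 2029 = (466 - 1257/854) - 2029 = 396707/854 - 2029 = -1336059/854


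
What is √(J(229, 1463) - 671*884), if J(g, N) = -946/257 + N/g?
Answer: I*√2054518300299355/58853 ≈ 770.17*I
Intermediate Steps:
J(g, N) = -946/257 + N/g (J(g, N) = -946*1/257 + N/g = -946/257 + N/g)
√(J(229, 1463) - 671*884) = √((-946/257 + 1463/229) - 671*884) = √((-946/257 + 1463*(1/229)) - 593164) = √((-946/257 + 1463/229) - 593164) = √(159357/58853 - 593164) = √(-34909321535/58853) = I*√2054518300299355/58853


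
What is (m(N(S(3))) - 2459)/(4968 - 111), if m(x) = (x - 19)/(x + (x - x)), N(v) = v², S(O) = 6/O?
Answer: -9851/19428 ≈ -0.50705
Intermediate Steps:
m(x) = (-19 + x)/x (m(x) = (-19 + x)/(x + 0) = (-19 + x)/x)
(m(N(S(3))) - 2459)/(4968 - 111) = ((-19 + (6/3)²)/((6/3)²) - 2459)/(4968 - 111) = ((-19 + (6*(⅓))²)/((6*(⅓))²) - 2459)/4857 = ((-19 + 2²)/(2²) - 2459)*(1/4857) = ((-19 + 4)/4 - 2459)*(1/4857) = ((¼)*(-15) - 2459)*(1/4857) = (-15/4 - 2459)*(1/4857) = -9851/4*1/4857 = -9851/19428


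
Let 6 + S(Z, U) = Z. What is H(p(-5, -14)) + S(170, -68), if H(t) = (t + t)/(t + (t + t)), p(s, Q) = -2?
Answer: 494/3 ≈ 164.67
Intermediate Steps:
S(Z, U) = -6 + Z
H(t) = ⅔ (H(t) = (2*t)/(t + 2*t) = (2*t)/((3*t)) = (2*t)*(1/(3*t)) = ⅔)
H(p(-5, -14)) + S(170, -68) = ⅔ + (-6 + 170) = ⅔ + 164 = 494/3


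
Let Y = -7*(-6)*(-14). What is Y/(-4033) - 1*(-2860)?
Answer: 11534968/4033 ≈ 2860.1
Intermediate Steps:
Y = -588 (Y = 42*(-14) = -588)
Y/(-4033) - 1*(-2860) = -588/(-4033) - 1*(-2860) = -588*(-1/4033) + 2860 = 588/4033 + 2860 = 11534968/4033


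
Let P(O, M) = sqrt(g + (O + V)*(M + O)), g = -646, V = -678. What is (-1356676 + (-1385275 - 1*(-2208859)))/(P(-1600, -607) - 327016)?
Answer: 43582403368/26733609339 + 1332730*sqrt(50269)/26733609339 ≈ 1.6414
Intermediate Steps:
P(O, M) = sqrt(-646 + (-678 + O)*(M + O)) (P(O, M) = sqrt(-646 + (O - 678)*(M + O)) = sqrt(-646 + (-678 + O)*(M + O)))
(-1356676 + (-1385275 - 1*(-2208859)))/(P(-1600, -607) - 327016) = (-1356676 + (-1385275 - 1*(-2208859)))/(sqrt(-646 + (-1600)**2 - 678*(-607) - 678*(-1600) - 607*(-1600)) - 327016) = (-1356676 + (-1385275 + 2208859))/(sqrt(-646 + 2560000 + 411546 + 1084800 + 971200) - 327016) = (-1356676 + 823584)/(sqrt(5026900) - 327016) = -533092/(10*sqrt(50269) - 327016) = -533092/(-327016 + 10*sqrt(50269))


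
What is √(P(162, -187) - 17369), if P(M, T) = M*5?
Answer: I*√16559 ≈ 128.68*I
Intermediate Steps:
P(M, T) = 5*M
√(P(162, -187) - 17369) = √(5*162 - 17369) = √(810 - 17369) = √(-16559) = I*√16559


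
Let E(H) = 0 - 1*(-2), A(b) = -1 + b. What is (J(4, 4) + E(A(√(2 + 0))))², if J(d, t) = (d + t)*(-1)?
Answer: 36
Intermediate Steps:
J(d, t) = -d - t
E(H) = 2 (E(H) = 0 + 2 = 2)
(J(4, 4) + E(A(√(2 + 0))))² = ((-1*4 - 1*4) + 2)² = ((-4 - 4) + 2)² = (-8 + 2)² = (-6)² = 36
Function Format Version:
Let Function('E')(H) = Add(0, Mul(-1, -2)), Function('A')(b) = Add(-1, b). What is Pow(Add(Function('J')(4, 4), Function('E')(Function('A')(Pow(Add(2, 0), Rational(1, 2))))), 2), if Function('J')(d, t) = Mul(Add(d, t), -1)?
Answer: 36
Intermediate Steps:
Function('J')(d, t) = Add(Mul(-1, d), Mul(-1, t))
Function('E')(H) = 2 (Function('E')(H) = Add(0, 2) = 2)
Pow(Add(Function('J')(4, 4), Function('E')(Function('A')(Pow(Add(2, 0), Rational(1, 2))))), 2) = Pow(Add(Add(Mul(-1, 4), Mul(-1, 4)), 2), 2) = Pow(Add(Add(-4, -4), 2), 2) = Pow(Add(-8, 2), 2) = Pow(-6, 2) = 36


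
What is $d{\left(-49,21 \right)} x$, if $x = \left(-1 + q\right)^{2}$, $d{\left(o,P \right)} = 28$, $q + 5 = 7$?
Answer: $28$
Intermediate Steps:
$q = 2$ ($q = -5 + 7 = 2$)
$x = 1$ ($x = \left(-1 + 2\right)^{2} = 1^{2} = 1$)
$d{\left(-49,21 \right)} x = 28 \cdot 1 = 28$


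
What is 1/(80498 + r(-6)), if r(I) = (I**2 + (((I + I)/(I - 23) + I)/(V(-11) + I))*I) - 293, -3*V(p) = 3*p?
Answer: 145/11635917 ≈ 1.2461e-5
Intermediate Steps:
V(p) = -p
r(I) = -293 + I**2 + I*(I + 2*I/(-23 + I))/(11 + I) (r(I) = (I**2 + (((I + I)/(I - 23) + I)/(-1*(-11) + I))*I) - 293 = (I**2 + (((2*I)/(-23 + I) + I)/(11 + I))*I) - 293 = (I**2 + ((2*I/(-23 + I) + I)/(11 + I))*I) - 293 = (I**2 + ((I + 2*I/(-23 + I))/(11 + I))*I) - 293 = (I**2 + I*(I + 2*I/(-23 + I))/(11 + I)) - 293 = -293 + I**2 + I*(I + 2*I/(-23 + I))/(11 + I))
1/(80498 + r(-6)) = 1/(80498 + (-74129 - 1*(-6)**4 - 3516*(-6) + 11*(-6)**3 + 567*(-6)**2)/(253 - 1*(-6)**2 + 12*(-6))) = 1/(80498 + (-74129 - 1*1296 + 21096 + 11*(-216) + 567*36)/(253 - 1*36 - 72)) = 1/(80498 + (-74129 - 1296 + 21096 - 2376 + 20412)/(253 - 36 - 72)) = 1/(80498 - 36293/145) = 1/(11635917/145) = 145/11635917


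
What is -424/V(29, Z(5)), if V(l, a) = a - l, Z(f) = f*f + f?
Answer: -424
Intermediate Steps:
Z(f) = f + f² (Z(f) = f² + f = f + f²)
-424/V(29, Z(5)) = -424/(5*(1 + 5) - 1*29) = -424/(5*6 - 29) = -424/(30 - 29) = -424/1 = -424*1 = -424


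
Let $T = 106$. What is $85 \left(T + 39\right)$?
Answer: $12325$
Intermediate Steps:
$85 \left(T + 39\right) = 85 \left(106 + 39\right) = 85 \cdot 145 = 12325$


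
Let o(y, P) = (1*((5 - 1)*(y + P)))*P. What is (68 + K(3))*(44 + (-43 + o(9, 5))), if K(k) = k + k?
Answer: 20794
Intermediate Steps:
K(k) = 2*k
o(y, P) = P*(4*P + 4*y) (o(y, P) = (1*(4*(P + y)))*P = (1*(4*P + 4*y))*P = (4*P + 4*y)*P = P*(4*P + 4*y))
(68 + K(3))*(44 + (-43 + o(9, 5))) = (68 + 2*3)*(44 + (-43 + 4*5*(5 + 9))) = (68 + 6)*(44 + (-43 + 4*5*14)) = 74*(44 + (-43 + 280)) = 74*(44 + 237) = 74*281 = 20794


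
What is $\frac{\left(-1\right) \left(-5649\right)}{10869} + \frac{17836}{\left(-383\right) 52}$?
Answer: $- \frac{521500}{1387609} \approx -0.37583$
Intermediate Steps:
$\frac{\left(-1\right) \left(-5649\right)}{10869} + \frac{17836}{\left(-383\right) 52} = 5649 \cdot \frac{1}{10869} + \frac{17836}{-19916} = \frac{1883}{3623} + 17836 \left(- \frac{1}{19916}\right) = \frac{1883}{3623} - \frac{343}{383} = - \frac{521500}{1387609}$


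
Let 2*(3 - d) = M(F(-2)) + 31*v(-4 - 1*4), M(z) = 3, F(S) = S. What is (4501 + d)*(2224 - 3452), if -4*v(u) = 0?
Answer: -5529070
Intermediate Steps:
v(u) = 0 (v(u) = -¼*0 = 0)
d = 3/2 (d = 3 - (3 + 31*0)/2 = 3 - (3 + 0)/2 = 3 - ½*3 = 3 - 3/2 = 3/2 ≈ 1.5000)
(4501 + d)*(2224 - 3452) = (4501 + 3/2)*(2224 - 3452) = (9005/2)*(-1228) = -5529070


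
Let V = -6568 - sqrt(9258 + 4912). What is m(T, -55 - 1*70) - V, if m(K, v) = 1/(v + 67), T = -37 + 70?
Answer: 380943/58 + sqrt(14170) ≈ 6687.0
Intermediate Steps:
V = -6568 - sqrt(14170) ≈ -6687.0
T = 33
m(K, v) = 1/(67 + v)
m(T, -55 - 1*70) - V = 1/(67 + (-55 - 1*70)) - (-6568 - sqrt(14170)) = 1/(67 + (-55 - 70)) + (6568 + sqrt(14170)) = 1/(67 - 125) + (6568 + sqrt(14170)) = 1/(-58) + (6568 + sqrt(14170)) = -1/58 + (6568 + sqrt(14170)) = 380943/58 + sqrt(14170)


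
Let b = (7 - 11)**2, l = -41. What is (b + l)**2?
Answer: 625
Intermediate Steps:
b = 16 (b = (-4)**2 = 16)
(b + l)**2 = (16 - 41)**2 = (-25)**2 = 625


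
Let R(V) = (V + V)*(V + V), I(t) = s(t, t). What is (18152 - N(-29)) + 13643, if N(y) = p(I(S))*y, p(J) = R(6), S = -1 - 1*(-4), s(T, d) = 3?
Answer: 35971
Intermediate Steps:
S = 3 (S = -1 + 4 = 3)
I(t) = 3
R(V) = 4*V² (R(V) = (2*V)*(2*V) = 4*V²)
p(J) = 144 (p(J) = 4*6² = 4*36 = 144)
N(y) = 144*y
(18152 - N(-29)) + 13643 = (18152 - 144*(-29)) + 13643 = (18152 - 1*(-4176)) + 13643 = (18152 + 4176) + 13643 = 22328 + 13643 = 35971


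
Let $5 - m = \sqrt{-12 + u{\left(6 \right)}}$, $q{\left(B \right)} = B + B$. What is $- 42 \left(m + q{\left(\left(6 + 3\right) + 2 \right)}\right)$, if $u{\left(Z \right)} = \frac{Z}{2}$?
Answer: $-1134 + 126 i \approx -1134.0 + 126.0 i$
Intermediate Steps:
$u{\left(Z \right)} = \frac{Z}{2}$ ($u{\left(Z \right)} = Z \frac{1}{2} = \frac{Z}{2}$)
$q{\left(B \right)} = 2 B$
$m = 5 - 3 i$ ($m = 5 - \sqrt{-12 + \frac{1}{2} \cdot 6} = 5 - \sqrt{-12 + 3} = 5 - \sqrt{-9} = 5 - 3 i \approx 5.0 - 3.0 i$)
$- 42 \left(m + q{\left(\left(6 + 3\right) + 2 \right)}\right) = - 42 \left(\left(5 - 3 i\right) + 2 \left(\left(6 + 3\right) + 2\right)\right) = - 42 \left(\left(5 - 3 i\right) + 2 \left(9 + 2\right)\right) = - 42 \left(\left(5 - 3 i\right) + 2 \cdot 11\right) = - 42 \left(\left(5 - 3 i\right) + 22\right) = - 42 \left(27 - 3 i\right) = -1134 + 126 i$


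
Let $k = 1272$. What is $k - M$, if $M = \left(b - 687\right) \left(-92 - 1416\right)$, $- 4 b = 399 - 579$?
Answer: $-966864$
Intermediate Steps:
$b = 45$ ($b = - \frac{399 - 579}{4} = \left(- \frac{1}{4}\right) \left(-180\right) = 45$)
$M = 968136$ ($M = \left(45 - 687\right) \left(-92 - 1416\right) = \left(-642\right) \left(-1508\right) = 968136$)
$k - M = 1272 - 968136 = -966864$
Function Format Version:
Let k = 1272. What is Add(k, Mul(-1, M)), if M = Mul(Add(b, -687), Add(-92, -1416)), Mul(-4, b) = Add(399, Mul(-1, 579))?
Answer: -966864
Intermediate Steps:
b = 45 (b = Mul(Rational(-1, 4), Add(399, Mul(-1, 579))) = Mul(Rational(-1, 4), Add(399, -579)) = Mul(Rational(-1, 4), -180) = 45)
M = 968136 (M = Mul(Add(45, -687), Add(-92, -1416)) = Mul(-642, -1508) = 968136)
Add(k, Mul(-1, M)) = Add(1272, Mul(-1, 968136)) = Add(1272, -968136) = -966864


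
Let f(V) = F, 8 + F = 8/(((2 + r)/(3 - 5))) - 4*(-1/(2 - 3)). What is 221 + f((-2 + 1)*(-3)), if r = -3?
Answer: 225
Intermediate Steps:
F = 4 (F = -8 + (8/(((2 - 3)/(3 - 5))) - 4*(-1/(2 - 3))) = -8 + (8/((-1/(-2))) - 4/((-1*(-1)))) = -8 + (8/((-1*(-1/2))) - 4/1) = -8 + (8/(1/2) - 4*1) = -8 + (8*2 - 4) = -8 + (16 - 4) = -8 + 12 = 4)
f(V) = 4
221 + f((-2 + 1)*(-3)) = 221 + 4 = 225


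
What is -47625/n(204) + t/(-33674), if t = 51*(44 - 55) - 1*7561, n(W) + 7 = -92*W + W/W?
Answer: 1964437/707154 ≈ 2.7779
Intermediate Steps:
n(W) = -6 - 92*W (n(W) = -7 + (-92*W + W/W) = -7 + (-92*W + 1) = -7 + (1 - 92*W) = -6 - 92*W)
t = -8122 (t = 51*(-11) - 7561 = -561 - 7561 = -8122)
-47625/n(204) + t/(-33674) = -47625/(-6 - 92*204) - 8122/(-33674) = -47625/(-6 - 18768) - 8122*(-1/33674) = -47625/(-18774) + 4061/16837 = -47625*(-1/18774) + 4061/16837 = 15875/6258 + 4061/16837 = 1964437/707154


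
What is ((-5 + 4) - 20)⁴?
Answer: 194481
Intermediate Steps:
((-5 + 4) - 20)⁴ = (-1 - 20)⁴ = (-21)⁴ = 194481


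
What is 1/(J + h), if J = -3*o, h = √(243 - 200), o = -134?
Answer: 402/161561 - √43/161561 ≈ 0.0024476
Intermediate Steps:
h = √43 ≈ 6.5574
J = 402 (J = -3*(-134) = 402)
1/(J + h) = 1/(402 + √43)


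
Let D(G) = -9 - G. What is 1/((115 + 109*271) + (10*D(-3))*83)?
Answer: 1/24674 ≈ 4.0528e-5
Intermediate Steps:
1/((115 + 109*271) + (10*D(-3))*83) = 1/((115 + 109*271) + (10*(-9 - 1*(-3)))*83) = 1/((115 + 29539) + (10*(-9 + 3))*83) = 1/(29654 + (10*(-6))*83) = 1/(29654 - 60*83) = 1/(29654 - 4980) = 1/24674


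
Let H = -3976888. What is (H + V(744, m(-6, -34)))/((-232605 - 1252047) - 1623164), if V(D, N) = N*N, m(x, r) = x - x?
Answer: 497111/388477 ≈ 1.2796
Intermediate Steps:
m(x, r) = 0
V(D, N) = N²
(H + V(744, m(-6, -34)))/((-232605 - 1252047) - 1623164) = (-3976888 + 0²)/((-232605 - 1252047) - 1623164) = (-3976888 + 0)/(-1484652 - 1623164) = -3976888/(-3107816) = -3976888*(-1/3107816) = 497111/388477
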